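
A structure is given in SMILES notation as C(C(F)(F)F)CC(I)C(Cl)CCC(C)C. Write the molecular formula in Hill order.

C10H17ClF3I

Atom tally by fragment:
  F3CCH2 → C:2 H:2 F:3
  CH2 → C:1 H:2
  CH(I) → C:1 H:1 I:1
  CH(Cl) → C:1 H:1 Cl:1
  CH2 → C:1 H:2
  CH2 → C:1 H:2
  CH(CH3) → C:2 H:4
  CH3 → C:1 H:3
Element totals:
  C: 10
  H: 17
  Cl: 1
  F: 3
  I: 1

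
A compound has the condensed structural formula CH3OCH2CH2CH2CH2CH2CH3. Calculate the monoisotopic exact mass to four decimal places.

116.1201

Element totals:
  C: 7
  H: 16
  O: 1
Molecular formula: C7H16O.
  M = 7(12.0) + 16(1.007825) + 15.994915
    = 84.000000 + 16.125200 + 15.994915 = 116.120115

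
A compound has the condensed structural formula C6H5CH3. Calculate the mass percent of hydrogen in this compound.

Atom tally by fragment:
  benzene ring core → C:6 H:6
  (− 1 ring H displaced by substituents)
  + CH3 → C:1 H:3
Element totals:
  C: 7
  H: 8
Molecular formula: C7H8.
Molar mass = 92.141 g/mol.
Mass from H: 8 × 1.008 = 8.064 g/mol.
%H = 8.064 / 92.141 × 100 = 8.75%.

8.75%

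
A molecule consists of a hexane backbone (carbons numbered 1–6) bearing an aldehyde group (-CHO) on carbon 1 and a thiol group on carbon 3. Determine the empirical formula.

C7H14OS

Atom tally by fragment:
  OHCCH2 → C:2 H:3 O:1
  CH2 → C:1 H:2
  CH(SH) → C:1 H:2 S:1
  CH2 → C:1 H:2
  CH2 → C:1 H:2
  CH3 → C:1 H:3
Element totals:
  C: 7
  H: 14
  O: 1
  S: 1
Molecular formula: C7H14OS.
gcd of subscripts (7, 14, 1, 1) = 1, so the empirical formula equals the molecular formula.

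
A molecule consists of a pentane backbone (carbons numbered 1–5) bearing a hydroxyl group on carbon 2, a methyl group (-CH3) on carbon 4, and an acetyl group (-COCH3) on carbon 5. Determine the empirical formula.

Atom tally by fragment:
  CH3 → C:1 H:3
  CH(OH) → C:1 H:2 O:1
  CH2 → C:1 H:2
  CH(CH3) → C:2 H:4
  CH2COCH3 → C:3 H:5 O:1
Element totals:
  C: 8
  H: 16
  O: 2
Molecular formula: C8H16O2.
gcd of subscripts = 2; dividing each by 2:
  C: 8/2 = 4
  H: 16/2 = 8
  O: 2/2 = 1

C4H8O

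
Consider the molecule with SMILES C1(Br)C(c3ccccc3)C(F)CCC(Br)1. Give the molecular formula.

C12H13Br2F

Atom tally by fragment:
  cyclohexane ring core → C:6 H:12
  (− 4 ring H displaced by substituents)
  + Br → Br:1
  + C6H5 → C:6 H:5
  + F → F:1
  + Br → Br:1
Element totals:
  C: 12
  H: 13
  Br: 2
  F: 1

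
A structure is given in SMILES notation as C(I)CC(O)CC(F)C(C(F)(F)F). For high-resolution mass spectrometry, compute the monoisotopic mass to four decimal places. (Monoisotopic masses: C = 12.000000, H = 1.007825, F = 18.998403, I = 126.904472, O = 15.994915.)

Atom tally by fragment:
  ICH2 → C:1 H:2 I:1
  CH2 → C:1 H:2
  CH(OH) → C:1 H:2 O:1
  CH2 → C:1 H:2
  CH(F) → C:1 H:1 F:1
  CH2CF3 → C:2 H:2 F:3
Element totals:
  C: 7
  H: 11
  F: 4
  I: 1
  O: 1
Molecular formula: C7H11F4IO.
  M = 7(12.0) + 11(1.007825) + 4(18.998403) + 126.904472 + 15.994915
    = 84.000000 + 11.086075 + 75.993612 + 126.904472 + 15.994915 = 313.979074

313.9791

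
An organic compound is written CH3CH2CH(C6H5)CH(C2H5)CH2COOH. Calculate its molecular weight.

220.31 g/mol

Element totals:
  C: 14
  H: 20
  O: 2
Molecular formula: C14H20O2.
  M = 14(12.011) + 20(1.008) + 2(15.999)
    = 168.154 + 20.160 + 31.998 = 220.312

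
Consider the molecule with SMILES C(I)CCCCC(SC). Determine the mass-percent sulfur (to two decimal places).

Atom tally by fragment:
  ICH2 → C:1 H:2 I:1
  CH2 → C:1 H:2
  CH2 → C:1 H:2
  CH2 → C:1 H:2
  CH2 → C:1 H:2
  CH2SCH3 → C:2 H:5 S:1
Element totals:
  C: 7
  H: 15
  I: 1
  S: 1
Molecular formula: C7H15IS.
Molar mass = 258.161 g/mol.
Mass from S: 1 × 32.06 = 32.060 g/mol.
%S = 32.060 / 258.161 × 100 = 12.42%.

12.42%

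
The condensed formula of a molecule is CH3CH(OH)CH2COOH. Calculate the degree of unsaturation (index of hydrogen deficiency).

1

Element totals:
  C: 4
  H: 8
  O: 3
Molecular formula: C4H8O3.
DoU = (2C + 2 + N − H − X) / 2 = (2·4 + 2 + 0 − 8 − 0) / 2 = 1.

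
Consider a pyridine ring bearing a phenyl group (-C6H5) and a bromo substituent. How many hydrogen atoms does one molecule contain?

Atom tally by fragment:
  pyridine ring core → C:5 H:5 N:1
  (− 2 ring H displaced by substituents)
  + C6H5 → C:6 H:5
  + Br → Br:1
Element totals:
  C: 11
  H: 8
  Br: 1
  N: 1

8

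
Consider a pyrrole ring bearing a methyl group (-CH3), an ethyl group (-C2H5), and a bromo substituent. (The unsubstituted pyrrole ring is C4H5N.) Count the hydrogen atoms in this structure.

Atom tally by fragment:
  pyrrole ring core → C:4 H:5 N:1
  (− 3 ring H displaced by substituents)
  + CH3 → C:1 H:3
  + C2H5 → C:2 H:5
  + Br → Br:1
Element totals:
  C: 7
  H: 10
  Br: 1
  N: 1

10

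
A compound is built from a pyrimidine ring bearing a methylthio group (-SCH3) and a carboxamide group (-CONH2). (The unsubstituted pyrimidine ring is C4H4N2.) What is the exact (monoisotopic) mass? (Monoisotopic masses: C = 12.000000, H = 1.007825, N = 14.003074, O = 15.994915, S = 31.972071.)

169.0310

Atom tally by fragment:
  pyrimidine ring core → C:4 H:4 N:2
  (− 2 ring H displaced by substituents)
  + SCH3 → C:1 H:3 S:1
  + CONH2 → C:1 H:2 O:1 N:1
Element totals:
  C: 6
  H: 7
  N: 3
  O: 1
  S: 1
Molecular formula: C6H7N3OS.
  M = 6(12.0) + 7(1.007825) + 3(14.003074) + 15.994915 + 31.972071
    = 72.000000 + 7.054775 + 42.009222 + 15.994915 + 31.972071 = 169.030983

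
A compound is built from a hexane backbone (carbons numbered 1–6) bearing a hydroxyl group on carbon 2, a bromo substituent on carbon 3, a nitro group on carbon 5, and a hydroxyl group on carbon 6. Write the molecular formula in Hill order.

C6H12BrNO4

Atom tally by fragment:
  CH3 → C:1 H:3
  CH(OH) → C:1 H:2 O:1
  CH(Br) → C:1 H:1 Br:1
  CH2 → C:1 H:2
  CH(NO2) → C:1 H:1 N:1 O:2
  CH2OH → C:1 H:3 O:1
Element totals:
  C: 6
  H: 12
  Br: 1
  N: 1
  O: 4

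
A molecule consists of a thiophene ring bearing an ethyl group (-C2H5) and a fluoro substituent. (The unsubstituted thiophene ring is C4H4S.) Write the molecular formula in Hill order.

Atom tally by fragment:
  thiophene ring core → C:4 H:4 S:1
  (− 2 ring H displaced by substituents)
  + C2H5 → C:2 H:5
  + F → F:1
Element totals:
  C: 6
  H: 7
  F: 1
  S: 1

C6H7FS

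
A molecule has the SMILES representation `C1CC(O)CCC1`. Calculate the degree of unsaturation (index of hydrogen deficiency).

Atom tally by fragment:
  cyclohexane ring core → C:6 H:12
  (− 1 ring H displaced by substituents)
  + OH → O:1 H:1
Element totals:
  C: 6
  H: 12
  O: 1
Molecular formula: C6H12O.
DoU = (2C + 2 + N − H − X) / 2 = (2·6 + 2 + 0 − 12 − 0) / 2 = 1.

1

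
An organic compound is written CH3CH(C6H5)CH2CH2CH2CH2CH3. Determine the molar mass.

Atom tally by fragment:
  CH3 → C:1 H:3
  CH(C6H5) → C:7 H:6
  CH2 → C:1 H:2
  CH2 → C:1 H:2
  CH2 → C:1 H:2
  CH2 → C:1 H:2
  CH3 → C:1 H:3
Element totals:
  C: 13
  H: 20
Molecular formula: C13H20.
  M = 13(12.011) + 20(1.008)
    = 156.143 + 20.160 = 176.303

176.30 g/mol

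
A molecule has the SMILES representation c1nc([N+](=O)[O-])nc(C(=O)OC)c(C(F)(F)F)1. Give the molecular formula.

Atom tally by fragment:
  pyrimidine ring core → C:4 H:4 N:2
  (− 3 ring H displaced by substituents)
  + NO2 → N:1 O:2
  + COOCH3 → C:2 H:3 O:2
  + CF3 → C:1 F:3
Element totals:
  C: 7
  H: 4
  F: 3
  N: 3
  O: 4

C7H4F3N3O4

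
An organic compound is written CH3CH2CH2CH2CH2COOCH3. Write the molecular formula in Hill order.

Atom tally by fragment:
  CH3 → C:1 H:3
  CH2 → C:1 H:2
  CH2 → C:1 H:2
  CH2 → C:1 H:2
  CH2COOCH3 → C:3 H:5 O:2
Element totals:
  C: 7
  H: 14
  O: 2

C7H14O2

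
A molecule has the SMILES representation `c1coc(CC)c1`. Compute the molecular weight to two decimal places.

Atom tally by fragment:
  furan ring core → C:4 H:4 O:1
  (− 1 ring H displaced by substituents)
  + C2H5 → C:2 H:5
Element totals:
  C: 6
  H: 8
  O: 1
Molecular formula: C6H8O.
  M = 6(12.011) + 8(1.008) + 15.999
    = 72.066 + 8.064 + 15.999 = 96.129

96.13 g/mol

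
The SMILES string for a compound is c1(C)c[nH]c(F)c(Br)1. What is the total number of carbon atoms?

5

Atom tally by fragment:
  pyrrole ring core → C:4 H:5 N:1
  (− 3 ring H displaced by substituents)
  + CH3 → C:1 H:3
  + F → F:1
  + Br → Br:1
Element totals:
  C: 5
  H: 5
  Br: 1
  F: 1
  N: 1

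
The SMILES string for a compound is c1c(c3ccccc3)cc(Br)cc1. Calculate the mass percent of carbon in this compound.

Atom tally by fragment:
  benzene ring core → C:6 H:6
  (− 2 ring H displaced by substituents)
  + C6H5 → C:6 H:5
  + Br → Br:1
Element totals:
  C: 12
  H: 9
  Br: 1
Molecular formula: C12H9Br.
Molar mass = 233.108 g/mol.
Mass from C: 12 × 12.011 = 144.132 g/mol.
%C = 144.132 / 233.108 × 100 = 61.83%.

61.83%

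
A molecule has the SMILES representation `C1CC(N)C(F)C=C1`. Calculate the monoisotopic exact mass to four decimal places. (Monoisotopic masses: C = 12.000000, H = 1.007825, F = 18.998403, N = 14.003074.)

Atom tally by fragment:
  cyclohexene ring core → C:6 H:10
  (− 2 ring H displaced by substituents)
  + NH2 → N:1 H:2
  + F → F:1
Element totals:
  C: 6
  H: 10
  F: 1
  N: 1
Molecular formula: C6H10FN.
  M = 6(12.0) + 10(1.007825) + 18.998403 + 14.003074
    = 72.000000 + 10.078250 + 18.998403 + 14.003074 = 115.079727

115.0797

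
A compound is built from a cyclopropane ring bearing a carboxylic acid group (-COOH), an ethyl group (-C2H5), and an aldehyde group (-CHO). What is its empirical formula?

Atom tally by fragment:
  cyclopropane ring core → C:3 H:6
  (− 3 ring H displaced by substituents)
  + COOH → C:1 H:1 O:2
  + C2H5 → C:2 H:5
  + CHO → C:1 H:1 O:1
Element totals:
  C: 7
  H: 10
  O: 3
Molecular formula: C7H10O3.
gcd of subscripts (7, 10, 3) = 1, so the empirical formula equals the molecular formula.

C7H10O3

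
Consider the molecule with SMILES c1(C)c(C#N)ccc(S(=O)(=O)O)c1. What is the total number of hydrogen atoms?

Atom tally by fragment:
  benzene ring core → C:6 H:6
  (− 3 ring H displaced by substituents)
  + CH3 → C:1 H:3
  + CN → C:1 N:1
  + SO3H → S:1 O:3 H:1
Element totals:
  C: 8
  H: 7
  N: 1
  O: 3
  S: 1

7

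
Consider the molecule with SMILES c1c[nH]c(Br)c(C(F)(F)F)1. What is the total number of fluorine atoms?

Atom tally by fragment:
  pyrrole ring core → C:4 H:5 N:1
  (− 2 ring H displaced by substituents)
  + Br → Br:1
  + CF3 → C:1 F:3
Element totals:
  C: 5
  H: 3
  Br: 1
  F: 3
  N: 1

3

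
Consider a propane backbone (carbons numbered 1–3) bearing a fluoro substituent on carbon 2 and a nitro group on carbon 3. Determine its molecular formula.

C3H6FNO2

Atom tally by fragment:
  CH3 → C:1 H:3
  CH(F) → C:1 H:1 F:1
  CH2NO2 → C:1 H:2 N:1 O:2
Element totals:
  C: 3
  H: 6
  F: 1
  N: 1
  O: 2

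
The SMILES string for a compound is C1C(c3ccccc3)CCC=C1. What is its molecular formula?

C12H14

Atom tally by fragment:
  cyclohexene ring core → C:6 H:10
  (− 1 ring H displaced by substituents)
  + C6H5 → C:6 H:5
Element totals:
  C: 12
  H: 14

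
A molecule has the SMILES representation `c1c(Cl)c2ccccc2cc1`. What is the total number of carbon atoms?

10

Atom tally by fragment:
  naphthalene ring system core → C:10 H:8
  (− 1 ring H displaced by substituents)
  + Cl → Cl:1
Element totals:
  C: 10
  H: 7
  Cl: 1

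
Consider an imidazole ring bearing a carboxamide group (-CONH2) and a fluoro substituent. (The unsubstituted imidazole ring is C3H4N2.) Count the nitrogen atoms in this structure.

3

Atom tally by fragment:
  imidazole ring core → C:3 H:4 N:2
  (− 2 ring H displaced by substituents)
  + CONH2 → C:1 H:2 O:1 N:1
  + F → F:1
Element totals:
  C: 4
  H: 4
  F: 1
  N: 3
  O: 1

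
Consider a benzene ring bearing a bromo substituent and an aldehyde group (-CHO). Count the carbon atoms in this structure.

Atom tally by fragment:
  benzene ring core → C:6 H:6
  (− 2 ring H displaced by substituents)
  + Br → Br:1
  + CHO → C:1 H:1 O:1
Element totals:
  C: 7
  H: 5
  Br: 1
  O: 1

7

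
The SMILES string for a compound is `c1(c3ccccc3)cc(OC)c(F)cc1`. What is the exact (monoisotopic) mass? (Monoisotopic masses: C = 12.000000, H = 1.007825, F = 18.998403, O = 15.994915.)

Atom tally by fragment:
  benzene ring core → C:6 H:6
  (− 3 ring H displaced by substituents)
  + C6H5 → C:6 H:5
  + OCH3 → C:1 H:3 O:1
  + F → F:1
Element totals:
  C: 13
  H: 11
  F: 1
  O: 1
Molecular formula: C13H11FO.
  M = 13(12.0) + 11(1.007825) + 18.998403 + 15.994915
    = 156.000000 + 11.086075 + 18.998403 + 15.994915 = 202.079393

202.0794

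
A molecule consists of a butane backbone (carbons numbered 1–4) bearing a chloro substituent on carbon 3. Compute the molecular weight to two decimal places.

Atom tally by fragment:
  CH3 → C:1 H:3
  CH2 → C:1 H:2
  CH(Cl) → C:1 H:1 Cl:1
  CH3 → C:1 H:3
Element totals:
  C: 4
  H: 9
  Cl: 1
Molecular formula: C4H9Cl.
  M = 4(12.011) + 9(1.008) + 35.45
    = 48.044 + 9.072 + 35.450 = 92.566

92.57 g/mol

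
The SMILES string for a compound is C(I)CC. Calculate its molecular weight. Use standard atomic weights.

169.99 g/mol

Atom tally by fragment:
  ICH2 → C:1 H:2 I:1
  CH2 → C:1 H:2
  CH3 → C:1 H:3
Element totals:
  C: 3
  H: 7
  I: 1
Molecular formula: C3H7I.
  M = 3(12.011) + 7(1.008) + 126.904
    = 36.033 + 7.056 + 126.904 = 169.993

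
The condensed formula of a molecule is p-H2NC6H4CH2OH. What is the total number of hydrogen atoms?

9

Atom tally by fragment:
  benzene ring core → C:6 H:6
  (− 2 ring H displaced by substituents)
  + NH2 → N:1 H:2
  + CH2OH → C:1 H:3 O:1
Element totals:
  C: 7
  H: 9
  N: 1
  O: 1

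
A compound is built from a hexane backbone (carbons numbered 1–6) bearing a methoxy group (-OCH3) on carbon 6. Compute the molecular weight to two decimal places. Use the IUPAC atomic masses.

116.20 g/mol

Atom tally by fragment:
  CH3 → C:1 H:3
  CH2 → C:1 H:2
  CH2 → C:1 H:2
  CH2 → C:1 H:2
  CH2 → C:1 H:2
  CH2OCH3 → C:2 H:5 O:1
Element totals:
  C: 7
  H: 16
  O: 1
Molecular formula: C7H16O.
  M = 7(12.011) + 16(1.008) + 15.999
    = 84.077 + 16.128 + 15.999 = 116.204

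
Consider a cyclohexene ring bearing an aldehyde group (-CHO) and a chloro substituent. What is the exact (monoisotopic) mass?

Atom tally by fragment:
  cyclohexene ring core → C:6 H:10
  (− 2 ring H displaced by substituents)
  + CHO → C:1 H:1 O:1
  + Cl → Cl:1
Element totals:
  C: 7
  H: 9
  Cl: 1
  O: 1
Molecular formula: C7H9ClO.
  M = 7(12.0) + 9(1.007825) + 34.968853 + 15.994915
    = 84.000000 + 9.070425 + 34.968853 + 15.994915 = 144.034193

144.0342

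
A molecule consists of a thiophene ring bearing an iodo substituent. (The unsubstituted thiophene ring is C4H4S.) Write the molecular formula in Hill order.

Atom tally by fragment:
  thiophene ring core → C:4 H:4 S:1
  (− 1 ring H displaced by substituents)
  + I → I:1
Element totals:
  C: 4
  H: 3
  I: 1
  S: 1

C4H3IS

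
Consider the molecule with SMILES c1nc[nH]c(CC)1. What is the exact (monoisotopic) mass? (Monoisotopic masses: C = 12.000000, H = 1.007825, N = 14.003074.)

Atom tally by fragment:
  imidazole ring core → C:3 H:4 N:2
  (− 1 ring H displaced by substituents)
  + C2H5 → C:2 H:5
Element totals:
  C: 5
  H: 8
  N: 2
Molecular formula: C5H8N2.
  M = 5(12.0) + 8(1.007825) + 2(14.003074)
    = 60.000000 + 8.062600 + 28.006148 = 96.068748

96.0687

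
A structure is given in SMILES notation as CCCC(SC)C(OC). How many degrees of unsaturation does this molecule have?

0

Atom tally by fragment:
  CH3 → C:1 H:3
  CH2 → C:1 H:2
  CH2 → C:1 H:2
  CH(SCH3) → C:2 H:4 S:1
  CH2OCH3 → C:2 H:5 O:1
Element totals:
  C: 7
  H: 16
  O: 1
  S: 1
Molecular formula: C7H16OS.
DoU = (2C + 2 + N − H − X) / 2 = (2·7 + 2 + 0 − 16 − 0) / 2 = 0.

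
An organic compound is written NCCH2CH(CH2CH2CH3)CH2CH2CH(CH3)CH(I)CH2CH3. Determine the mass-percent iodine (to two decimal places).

39.50%

Element totals:
  C: 13
  H: 24
  I: 1
  N: 1
Molecular formula: C13H24IN.
Molar mass = 321.246 g/mol.
Mass from I: 1 × 126.904 = 126.904 g/mol.
%I = 126.904 / 321.246 × 100 = 39.50%.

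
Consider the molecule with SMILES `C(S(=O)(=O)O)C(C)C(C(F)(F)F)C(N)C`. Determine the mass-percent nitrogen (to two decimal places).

5.62%

Atom tally by fragment:
  HO3SCH2 → C:1 H:3 S:1 O:3
  CH(CH3) → C:2 H:4
  CH(CF3) → C:2 H:1 F:3
  CH(NH2) → C:1 H:3 N:1
  CH3 → C:1 H:3
Element totals:
  C: 7
  H: 14
  F: 3
  N: 1
  O: 3
  S: 1
Molecular formula: C7H14F3NO3S.
Molar mass = 249.247 g/mol.
Mass from N: 1 × 14.007 = 14.007 g/mol.
%N = 14.007 / 249.247 × 100 = 5.62%.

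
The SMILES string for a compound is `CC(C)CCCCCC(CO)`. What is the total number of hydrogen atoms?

Atom tally by fragment:
  CH3 → C:1 H:3
  CH(CH3) → C:2 H:4
  CH2 → C:1 H:2
  CH2 → C:1 H:2
  CH2 → C:1 H:2
  CH2 → C:1 H:2
  CH2 → C:1 H:2
  CH2CH2OH → C:2 H:5 O:1
Element totals:
  C: 10
  H: 22
  O: 1

22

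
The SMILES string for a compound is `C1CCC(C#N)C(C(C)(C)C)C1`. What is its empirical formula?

C11H19N

Atom tally by fragment:
  cyclohexane ring core → C:6 H:12
  (− 2 ring H displaced by substituents)
  + CN → C:1 N:1
  + C(CH3)3 → C:4 H:9
Element totals:
  C: 11
  H: 19
  N: 1
Molecular formula: C11H19N.
gcd of subscripts (11, 19, 1) = 1, so the empirical formula equals the molecular formula.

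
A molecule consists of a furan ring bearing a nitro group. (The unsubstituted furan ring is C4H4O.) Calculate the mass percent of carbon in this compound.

Atom tally by fragment:
  furan ring core → C:4 H:4 O:1
  (− 1 ring H displaced by substituents)
  + NO2 → N:1 O:2
Element totals:
  C: 4
  H: 3
  N: 1
  O: 3
Molecular formula: C4H3NO3.
Molar mass = 113.072 g/mol.
Mass from C: 4 × 12.011 = 48.044 g/mol.
%C = 48.044 / 113.072 × 100 = 42.49%.

42.49%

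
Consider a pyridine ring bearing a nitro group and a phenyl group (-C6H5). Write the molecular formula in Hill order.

C11H8N2O2

Atom tally by fragment:
  pyridine ring core → C:5 H:5 N:1
  (− 2 ring H displaced by substituents)
  + NO2 → N:1 O:2
  + C6H5 → C:6 H:5
Element totals:
  C: 11
  H: 8
  N: 2
  O: 2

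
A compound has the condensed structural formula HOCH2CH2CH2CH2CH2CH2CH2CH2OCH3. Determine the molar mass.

160.26 g/mol

Atom tally by fragment:
  HOCH2CH2 → C:2 H:5 O:1
  CH2 → C:1 H:2
  CH2 → C:1 H:2
  CH2 → C:1 H:2
  CH2 → C:1 H:2
  CH2 → C:1 H:2
  CH2OCH3 → C:2 H:5 O:1
Element totals:
  C: 9
  H: 20
  O: 2
Molecular formula: C9H20O2.
  M = 9(12.011) + 20(1.008) + 2(15.999)
    = 108.099 + 20.160 + 31.998 = 160.257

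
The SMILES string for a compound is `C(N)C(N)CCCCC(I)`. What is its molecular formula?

Atom tally by fragment:
  H2NCH2 → C:1 H:4 N:1
  CH(NH2) → C:1 H:3 N:1
  CH2 → C:1 H:2
  CH2 → C:1 H:2
  CH2 → C:1 H:2
  CH2 → C:1 H:2
  CH2I → C:1 H:2 I:1
Element totals:
  C: 7
  H: 17
  I: 1
  N: 2

C7H17IN2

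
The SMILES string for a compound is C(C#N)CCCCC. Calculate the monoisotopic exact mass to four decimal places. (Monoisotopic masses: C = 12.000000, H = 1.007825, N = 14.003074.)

Atom tally by fragment:
  NCCH2 → C:2 H:2 N:1
  CH2 → C:1 H:2
  CH2 → C:1 H:2
  CH2 → C:1 H:2
  CH2 → C:1 H:2
  CH3 → C:1 H:3
Element totals:
  C: 7
  H: 13
  N: 1
Molecular formula: C7H13N.
  M = 7(12.0) + 13(1.007825) + 14.003074
    = 84.000000 + 13.101725 + 14.003074 = 111.104799

111.1048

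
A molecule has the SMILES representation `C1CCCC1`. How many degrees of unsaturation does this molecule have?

Atom tally by fragment:
  cyclopentane ring core → C:5 H:10
Element totals:
  C: 5
  H: 10
Molecular formula: C5H10.
DoU = (2C + 2 + N − H − X) / 2 = (2·5 + 2 + 0 − 10 − 0) / 2 = 1.

1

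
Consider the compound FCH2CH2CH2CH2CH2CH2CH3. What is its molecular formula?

Element totals:
  C: 7
  H: 15
  F: 1

C7H15F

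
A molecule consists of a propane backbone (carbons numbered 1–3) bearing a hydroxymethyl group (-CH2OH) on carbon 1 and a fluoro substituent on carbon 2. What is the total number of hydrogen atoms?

Atom tally by fragment:
  HOCH2CH2 → C:2 H:5 O:1
  CH(F) → C:1 H:1 F:1
  CH3 → C:1 H:3
Element totals:
  C: 4
  H: 9
  F: 1
  O: 1

9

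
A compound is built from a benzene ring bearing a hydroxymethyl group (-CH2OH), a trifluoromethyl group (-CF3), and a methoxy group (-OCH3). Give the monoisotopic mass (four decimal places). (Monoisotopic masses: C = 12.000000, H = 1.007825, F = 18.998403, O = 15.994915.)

206.0555

Atom tally by fragment:
  benzene ring core → C:6 H:6
  (− 3 ring H displaced by substituents)
  + CH2OH → C:1 H:3 O:1
  + CF3 → C:1 F:3
  + OCH3 → C:1 H:3 O:1
Element totals:
  C: 9
  H: 9
  F: 3
  O: 2
Molecular formula: C9H9F3O2.
  M = 9(12.0) + 9(1.007825) + 3(18.998403) + 2(15.994915)
    = 108.000000 + 9.070425 + 56.995209 + 31.989830 = 206.055464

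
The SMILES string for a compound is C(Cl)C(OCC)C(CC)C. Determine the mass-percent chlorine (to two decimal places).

21.53%

Atom tally by fragment:
  ClCH2 → C:1 H:2 Cl:1
  CH(OC2H5) → C:3 H:6 O:1
  CH(C2H5) → C:3 H:6
  CH3 → C:1 H:3
Element totals:
  C: 8
  H: 17
  Cl: 1
  O: 1
Molecular formula: C8H17ClO.
Molar mass = 164.673 g/mol.
Mass from Cl: 1 × 35.45 = 35.450 g/mol.
%Cl = 35.450 / 164.673 × 100 = 21.53%.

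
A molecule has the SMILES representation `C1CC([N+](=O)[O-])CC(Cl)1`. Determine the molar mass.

Atom tally by fragment:
  cyclopentane ring core → C:5 H:10
  (− 2 ring H displaced by substituents)
  + NO2 → N:1 O:2
  + Cl → Cl:1
Element totals:
  C: 5
  H: 8
  Cl: 1
  N: 1
  O: 2
Molecular formula: C5H8ClNO2.
  M = 5(12.011) + 8(1.008) + 35.45 + 14.007 + 2(15.999)
    = 60.055 + 8.064 + 35.450 + 14.007 + 31.998 = 149.574

149.57 g/mol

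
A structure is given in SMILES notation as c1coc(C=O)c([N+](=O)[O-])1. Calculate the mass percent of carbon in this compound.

42.57%

Atom tally by fragment:
  furan ring core → C:4 H:4 O:1
  (− 2 ring H displaced by substituents)
  + CHO → C:1 H:1 O:1
  + NO2 → N:1 O:2
Element totals:
  C: 5
  H: 3
  N: 1
  O: 4
Molecular formula: C5H3NO4.
Molar mass = 141.082 g/mol.
Mass from C: 5 × 12.011 = 60.055 g/mol.
%C = 60.055 / 141.082 × 100 = 42.57%.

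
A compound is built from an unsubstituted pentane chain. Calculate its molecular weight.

72.15 g/mol

Atom tally by fragment:
  CH3 → C:1 H:3
  CH2 → C:1 H:2
  CH2 → C:1 H:2
  CH2 → C:1 H:2
  CH3 → C:1 H:3
Element totals:
  C: 5
  H: 12
Molecular formula: C5H12.
  M = 5(12.011) + 12(1.008)
    = 60.055 + 12.096 = 72.151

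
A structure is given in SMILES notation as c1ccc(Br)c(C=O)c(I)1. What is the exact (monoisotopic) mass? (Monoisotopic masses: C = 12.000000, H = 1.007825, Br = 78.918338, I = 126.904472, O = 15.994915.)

Atom tally by fragment:
  benzene ring core → C:6 H:6
  (− 3 ring H displaced by substituents)
  + Br → Br:1
  + CHO → C:1 H:1 O:1
  + I → I:1
Element totals:
  C: 7
  H: 4
  Br: 1
  I: 1
  O: 1
Molecular formula: C7H4BrIO.
  M = 7(12.0) + 4(1.007825) + 78.918338 + 126.904472 + 15.994915
    = 84.000000 + 4.031300 + 78.918338 + 126.904472 + 15.994915 = 309.849025

309.8490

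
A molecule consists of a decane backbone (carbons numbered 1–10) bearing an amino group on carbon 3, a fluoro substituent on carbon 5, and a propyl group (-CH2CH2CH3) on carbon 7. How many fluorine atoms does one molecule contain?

1

Atom tally by fragment:
  CH3 → C:1 H:3
  CH2 → C:1 H:2
  CH(NH2) → C:1 H:3 N:1
  CH2 → C:1 H:2
  CH(F) → C:1 H:1 F:1
  CH2 → C:1 H:2
  CH(CH2CH2CH3) → C:4 H:8
  CH2 → C:1 H:2
  CH2 → C:1 H:2
  CH3 → C:1 H:3
Element totals:
  C: 13
  H: 28
  F: 1
  N: 1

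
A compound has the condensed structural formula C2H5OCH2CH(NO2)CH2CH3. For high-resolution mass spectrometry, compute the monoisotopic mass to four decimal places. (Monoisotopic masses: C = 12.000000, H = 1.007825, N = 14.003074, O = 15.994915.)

Atom tally by fragment:
  C2H5OCH2 → C:3 H:7 O:1
  CH(NO2) → C:1 H:1 N:1 O:2
  CH2 → C:1 H:2
  CH3 → C:1 H:3
Element totals:
  C: 6
  H: 13
  N: 1
  O: 3
Molecular formula: C6H13NO3.
  M = 6(12.0) + 13(1.007825) + 14.003074 + 3(15.994915)
    = 72.000000 + 13.101725 + 14.003074 + 47.984745 = 147.089544

147.0895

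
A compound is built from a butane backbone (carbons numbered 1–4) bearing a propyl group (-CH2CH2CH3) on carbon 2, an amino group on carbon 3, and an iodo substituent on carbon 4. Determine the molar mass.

Atom tally by fragment:
  CH3 → C:1 H:3
  CH(CH2CH2CH3) → C:4 H:8
  CH(NH2) → C:1 H:3 N:1
  CH2I → C:1 H:2 I:1
Element totals:
  C: 7
  H: 16
  I: 1
  N: 1
Molecular formula: C7H16IN.
  M = 7(12.011) + 16(1.008) + 126.904 + 14.007
    = 84.077 + 16.128 + 126.904 + 14.007 = 241.116

241.12 g/mol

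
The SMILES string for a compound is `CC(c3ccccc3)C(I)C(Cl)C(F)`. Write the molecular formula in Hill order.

C11H13ClFI

Atom tally by fragment:
  CH3 → C:1 H:3
  CH(C6H5) → C:7 H:6
  CH(I) → C:1 H:1 I:1
  CH(Cl) → C:1 H:1 Cl:1
  CH2F → C:1 H:2 F:1
Element totals:
  C: 11
  H: 13
  Cl: 1
  F: 1
  I: 1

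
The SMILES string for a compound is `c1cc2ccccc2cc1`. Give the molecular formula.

C10H8

Atom tally by fragment:
  naphthalene ring system core → C:10 H:8
Element totals:
  C: 10
  H: 8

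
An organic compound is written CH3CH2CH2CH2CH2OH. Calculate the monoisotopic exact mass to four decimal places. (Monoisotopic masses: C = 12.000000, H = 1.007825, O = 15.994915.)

Atom tally by fragment:
  CH3 → C:1 H:3
  CH2 → C:1 H:2
  CH2 → C:1 H:2
  CH2 → C:1 H:2
  CH2OH → C:1 H:3 O:1
Element totals:
  C: 5
  H: 12
  O: 1
Molecular formula: C5H12O.
  M = 5(12.0) + 12(1.007825) + 15.994915
    = 60.000000 + 12.093900 + 15.994915 = 88.088815

88.0888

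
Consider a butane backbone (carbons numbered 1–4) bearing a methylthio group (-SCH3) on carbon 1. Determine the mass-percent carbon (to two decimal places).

Atom tally by fragment:
  CH3SCH2 → C:2 H:5 S:1
  CH2 → C:1 H:2
  CH2 → C:1 H:2
  CH3 → C:1 H:3
Element totals:
  C: 5
  H: 12
  S: 1
Molecular formula: C5H12S.
Molar mass = 104.211 g/mol.
Mass from C: 5 × 12.011 = 60.055 g/mol.
%C = 60.055 / 104.211 × 100 = 57.63%.

57.63%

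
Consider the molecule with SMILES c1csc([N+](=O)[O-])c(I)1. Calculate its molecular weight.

Atom tally by fragment:
  thiophene ring core → C:4 H:4 S:1
  (− 2 ring H displaced by substituents)
  + NO2 → N:1 O:2
  + I → I:1
Element totals:
  C: 4
  H: 2
  I: 1
  N: 1
  O: 2
  S: 1
Molecular formula: C4H2INO2S.
  M = 4(12.011) + 2(1.008) + 126.904 + 14.007 + 2(15.999) + 32.06
    = 48.044 + 2.016 + 126.904 + 14.007 + 31.998 + 32.060 = 255.029

255.03 g/mol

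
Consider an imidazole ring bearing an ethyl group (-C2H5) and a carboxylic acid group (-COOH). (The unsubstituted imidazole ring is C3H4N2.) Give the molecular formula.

C6H8N2O2

Atom tally by fragment:
  imidazole ring core → C:3 H:4 N:2
  (− 2 ring H displaced by substituents)
  + C2H5 → C:2 H:5
  + COOH → C:1 H:1 O:2
Element totals:
  C: 6
  H: 8
  N: 2
  O: 2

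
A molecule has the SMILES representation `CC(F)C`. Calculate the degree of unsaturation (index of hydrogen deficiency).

Atom tally by fragment:
  CH3 → C:1 H:3
  CH(F) → C:1 H:1 F:1
  CH3 → C:1 H:3
Element totals:
  C: 3
  H: 7
  F: 1
Molecular formula: C3H7F.
DoU = (2C + 2 + N − H − X) / 2 = (2·3 + 2 + 0 − 7 − 1) / 2 = 0.

0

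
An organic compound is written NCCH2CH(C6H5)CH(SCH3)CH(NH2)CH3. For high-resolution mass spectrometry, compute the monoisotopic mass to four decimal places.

Atom tally by fragment:
  NCCH2 → C:2 H:2 N:1
  CH(C6H5) → C:7 H:6
  CH(SCH3) → C:2 H:4 S:1
  CH(NH2) → C:1 H:3 N:1
  CH3 → C:1 H:3
Element totals:
  C: 13
  H: 18
  N: 2
  S: 1
Molecular formula: C13H18N2S.
  M = 13(12.0) + 18(1.007825) + 2(14.003074) + 31.972071
    = 156.000000 + 18.140850 + 28.006148 + 31.972071 = 234.119069

234.1191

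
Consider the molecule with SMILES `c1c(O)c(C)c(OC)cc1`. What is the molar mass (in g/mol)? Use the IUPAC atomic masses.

Atom tally by fragment:
  benzene ring core → C:6 H:6
  (− 3 ring H displaced by substituents)
  + OH → O:1 H:1
  + CH3 → C:1 H:3
  + OCH3 → C:1 H:3 O:1
Element totals:
  C: 8
  H: 10
  O: 2
Molecular formula: C8H10O2.
  M = 8(12.011) + 10(1.008) + 2(15.999)
    = 96.088 + 10.080 + 31.998 = 138.166

138.17 g/mol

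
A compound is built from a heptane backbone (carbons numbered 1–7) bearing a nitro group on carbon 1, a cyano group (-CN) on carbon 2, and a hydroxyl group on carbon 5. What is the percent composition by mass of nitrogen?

Atom tally by fragment:
  O2NCH2 → C:1 H:2 N:1 O:2
  CH(CN) → C:2 H:1 N:1
  CH2 → C:1 H:2
  CH2 → C:1 H:2
  CH(OH) → C:1 H:2 O:1
  CH2 → C:1 H:2
  CH3 → C:1 H:3
Element totals:
  C: 8
  H: 14
  N: 2
  O: 3
Molecular formula: C8H14N2O3.
Molar mass = 186.211 g/mol.
Mass from N: 2 × 14.007 = 28.014 g/mol.
%N = 28.014 / 186.211 × 100 = 15.04%.

15.04%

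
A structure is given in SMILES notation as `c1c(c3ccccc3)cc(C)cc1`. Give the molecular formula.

Atom tally by fragment:
  benzene ring core → C:6 H:6
  (− 2 ring H displaced by substituents)
  + C6H5 → C:6 H:5
  + CH3 → C:1 H:3
Element totals:
  C: 13
  H: 12

C13H12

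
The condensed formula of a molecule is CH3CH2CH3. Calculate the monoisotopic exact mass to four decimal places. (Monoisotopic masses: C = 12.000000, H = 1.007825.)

44.0626

Atom tally by fragment:
  CH3 → C:1 H:3
  CH2 → C:1 H:2
  CH3 → C:1 H:3
Element totals:
  C: 3
  H: 8
Molecular formula: C3H8.
  M = 3(12.0) + 8(1.007825)
    = 36.000000 + 8.062600 = 44.062600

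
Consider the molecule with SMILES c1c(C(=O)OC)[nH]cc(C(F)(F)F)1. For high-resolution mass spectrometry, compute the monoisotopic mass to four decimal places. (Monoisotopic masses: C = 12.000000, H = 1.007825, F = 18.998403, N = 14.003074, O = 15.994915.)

193.0351

Atom tally by fragment:
  pyrrole ring core → C:4 H:5 N:1
  (− 2 ring H displaced by substituents)
  + COOCH3 → C:2 H:3 O:2
  + CF3 → C:1 F:3
Element totals:
  C: 7
  H: 6
  F: 3
  N: 1
  O: 2
Molecular formula: C7H6F3NO2.
  M = 7(12.0) + 6(1.007825) + 3(18.998403) + 14.003074 + 2(15.994915)
    = 84.000000 + 6.046950 + 56.995209 + 14.003074 + 31.989830 = 193.035063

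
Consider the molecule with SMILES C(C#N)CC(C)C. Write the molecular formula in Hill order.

Atom tally by fragment:
  NCCH2 → C:2 H:2 N:1
  CH2 → C:1 H:2
  CH(CH3) → C:2 H:4
  CH3 → C:1 H:3
Element totals:
  C: 6
  H: 11
  N: 1

C6H11N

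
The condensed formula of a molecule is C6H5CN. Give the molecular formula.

Atom tally by fragment:
  benzene ring core → C:6 H:6
  (− 1 ring H displaced by substituents)
  + CN → C:1 N:1
Element totals:
  C: 7
  H: 5
  N: 1

C7H5N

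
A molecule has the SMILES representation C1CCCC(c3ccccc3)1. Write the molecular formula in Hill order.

C11H14

Atom tally by fragment:
  cyclopentane ring core → C:5 H:10
  (− 1 ring H displaced by substituents)
  + C6H5 → C:6 H:5
Element totals:
  C: 11
  H: 14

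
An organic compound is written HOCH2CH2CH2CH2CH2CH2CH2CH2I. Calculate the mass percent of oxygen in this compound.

Atom tally by fragment:
  HOCH2CH2 → C:2 H:5 O:1
  CH2 → C:1 H:2
  CH2 → C:1 H:2
  CH2 → C:1 H:2
  CH2 → C:1 H:2
  CH2 → C:1 H:2
  CH2I → C:1 H:2 I:1
Element totals:
  C: 8
  H: 17
  I: 1
  O: 1
Molecular formula: C8H17IO.
Molar mass = 256.127 g/mol.
Mass from O: 1 × 15.999 = 15.999 g/mol.
%O = 15.999 / 256.127 × 100 = 6.25%.

6.25%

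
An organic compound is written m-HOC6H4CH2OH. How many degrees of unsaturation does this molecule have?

Atom tally by fragment:
  benzene ring core → C:6 H:6
  (− 2 ring H displaced by substituents)
  + OH → O:1 H:1
  + CH2OH → C:1 H:3 O:1
Element totals:
  C: 7
  H: 8
  O: 2
Molecular formula: C7H8O2.
DoU = (2C + 2 + N − H − X) / 2 = (2·7 + 2 + 0 − 8 − 0) / 2 = 4.

4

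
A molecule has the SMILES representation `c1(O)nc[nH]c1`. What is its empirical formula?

C3H4N2O

Atom tally by fragment:
  imidazole ring core → C:3 H:4 N:2
  (− 1 ring H displaced by substituents)
  + OH → O:1 H:1
Element totals:
  C: 3
  H: 4
  N: 2
  O: 1
Molecular formula: C3H4N2O.
gcd of subscripts (3, 4, 2, 1) = 1, so the empirical formula equals the molecular formula.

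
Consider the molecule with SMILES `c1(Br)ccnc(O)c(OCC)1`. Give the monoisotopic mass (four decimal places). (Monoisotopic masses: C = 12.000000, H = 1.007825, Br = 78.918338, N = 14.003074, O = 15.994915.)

Atom tally by fragment:
  pyridine ring core → C:5 H:5 N:1
  (− 3 ring H displaced by substituents)
  + Br → Br:1
  + OH → O:1 H:1
  + OC2H5 → C:2 H:5 O:1
Element totals:
  C: 7
  H: 8
  Br: 1
  N: 1
  O: 2
Molecular formula: C7H8BrNO2.
  M = 7(12.0) + 8(1.007825) + 78.918338 + 14.003074 + 2(15.994915)
    = 84.000000 + 8.062600 + 78.918338 + 14.003074 + 31.989830 = 216.973842

216.9738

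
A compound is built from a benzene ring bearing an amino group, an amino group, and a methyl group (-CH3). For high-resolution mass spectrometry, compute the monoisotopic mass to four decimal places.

122.0844

Atom tally by fragment:
  benzene ring core → C:6 H:6
  (− 3 ring H displaced by substituents)
  + NH2 → N:1 H:2
  + NH2 → N:1 H:2
  + CH3 → C:1 H:3
Element totals:
  C: 7
  H: 10
  N: 2
Molecular formula: C7H10N2.
  M = 7(12.0) + 10(1.007825) + 2(14.003074)
    = 84.000000 + 10.078250 + 28.006148 = 122.084398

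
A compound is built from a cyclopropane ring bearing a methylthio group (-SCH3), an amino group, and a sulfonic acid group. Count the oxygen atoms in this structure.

Atom tally by fragment:
  cyclopropane ring core → C:3 H:6
  (− 3 ring H displaced by substituents)
  + SCH3 → C:1 H:3 S:1
  + NH2 → N:1 H:2
  + SO3H → S:1 O:3 H:1
Element totals:
  C: 4
  H: 9
  N: 1
  O: 3
  S: 2

3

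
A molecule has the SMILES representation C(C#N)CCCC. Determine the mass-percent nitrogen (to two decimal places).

14.42%

Atom tally by fragment:
  NCCH2 → C:2 H:2 N:1
  CH2 → C:1 H:2
  CH2 → C:1 H:2
  CH2 → C:1 H:2
  CH3 → C:1 H:3
Element totals:
  C: 6
  H: 11
  N: 1
Molecular formula: C6H11N.
Molar mass = 97.161 g/mol.
Mass from N: 1 × 14.007 = 14.007 g/mol.
%N = 14.007 / 97.161 × 100 = 14.42%.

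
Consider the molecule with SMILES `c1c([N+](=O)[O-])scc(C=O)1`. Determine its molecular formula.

C5H3NO3S

Atom tally by fragment:
  thiophene ring core → C:4 H:4 S:1
  (− 2 ring H displaced by substituents)
  + NO2 → N:1 O:2
  + CHO → C:1 H:1 O:1
Element totals:
  C: 5
  H: 3
  N: 1
  O: 3
  S: 1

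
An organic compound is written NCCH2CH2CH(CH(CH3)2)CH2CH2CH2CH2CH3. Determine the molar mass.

Atom tally by fragment:
  NCCH2 → C:2 H:2 N:1
  CH2 → C:1 H:2
  CH(CH(CH3)2) → C:4 H:8
  CH2 → C:1 H:2
  CH2 → C:1 H:2
  CH2 → C:1 H:2
  CH2 → C:1 H:2
  CH3 → C:1 H:3
Element totals:
  C: 12
  H: 23
  N: 1
Molecular formula: C12H23N.
  M = 12(12.011) + 23(1.008) + 14.007
    = 144.132 + 23.184 + 14.007 = 181.323

181.32 g/mol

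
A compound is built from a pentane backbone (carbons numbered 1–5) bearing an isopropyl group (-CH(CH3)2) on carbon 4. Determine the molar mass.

114.23 g/mol

Atom tally by fragment:
  CH3 → C:1 H:3
  CH2 → C:1 H:2
  CH2 → C:1 H:2
  CH(CH(CH3)2) → C:4 H:8
  CH3 → C:1 H:3
Element totals:
  C: 8
  H: 18
Molecular formula: C8H18.
  M = 8(12.011) + 18(1.008)
    = 96.088 + 18.144 = 114.232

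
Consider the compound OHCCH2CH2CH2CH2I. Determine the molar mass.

Atom tally by fragment:
  OHCCH2 → C:2 H:3 O:1
  CH2 → C:1 H:2
  CH2 → C:1 H:2
  CH2I → C:1 H:2 I:1
Element totals:
  C: 5
  H: 9
  I: 1
  O: 1
Molecular formula: C5H9IO.
  M = 5(12.011) + 9(1.008) + 126.904 + 15.999
    = 60.055 + 9.072 + 126.904 + 15.999 = 212.030

212.03 g/mol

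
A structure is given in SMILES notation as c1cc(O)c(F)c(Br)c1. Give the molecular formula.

C6H4BrFO

Atom tally by fragment:
  benzene ring core → C:6 H:6
  (− 3 ring H displaced by substituents)
  + OH → O:1 H:1
  + F → F:1
  + Br → Br:1
Element totals:
  C: 6
  H: 4
  Br: 1
  F: 1
  O: 1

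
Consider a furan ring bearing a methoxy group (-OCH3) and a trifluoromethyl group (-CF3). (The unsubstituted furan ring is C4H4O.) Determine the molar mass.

Atom tally by fragment:
  furan ring core → C:4 H:4 O:1
  (− 2 ring H displaced by substituents)
  + OCH3 → C:1 H:3 O:1
  + CF3 → C:1 F:3
Element totals:
  C: 6
  H: 5
  F: 3
  O: 2
Molecular formula: C6H5F3O2.
  M = 6(12.011) + 5(1.008) + 3(18.998) + 2(15.999)
    = 72.066 + 5.040 + 56.994 + 31.998 = 166.098

166.10 g/mol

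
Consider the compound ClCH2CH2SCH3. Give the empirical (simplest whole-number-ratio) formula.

C3H7ClS

Atom tally by fragment:
  ClCH2 → C:1 H:2 Cl:1
  CH2SCH3 → C:2 H:5 S:1
Element totals:
  C: 3
  H: 7
  Cl: 1
  S: 1
Molecular formula: C3H7ClS.
gcd of subscripts (3, 1, 7, 1) = 1, so the empirical formula equals the molecular formula.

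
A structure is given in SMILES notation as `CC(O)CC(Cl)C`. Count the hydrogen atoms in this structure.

11

Atom tally by fragment:
  CH3 → C:1 H:3
  CH(OH) → C:1 H:2 O:1
  CH2 → C:1 H:2
  CH(Cl) → C:1 H:1 Cl:1
  CH3 → C:1 H:3
Element totals:
  C: 5
  H: 11
  Cl: 1
  O: 1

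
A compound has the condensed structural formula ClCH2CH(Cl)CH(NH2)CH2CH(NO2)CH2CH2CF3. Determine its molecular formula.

Atom tally by fragment:
  ClCH2 → C:1 H:2 Cl:1
  CH(Cl) → C:1 H:1 Cl:1
  CH(NH2) → C:1 H:3 N:1
  CH2 → C:1 H:2
  CH(NO2) → C:1 H:1 N:1 O:2
  CH2 → C:1 H:2
  CH2CF3 → C:2 H:2 F:3
Element totals:
  C: 8
  H: 13
  Cl: 2
  F: 3
  N: 2
  O: 2

C8H13Cl2F3N2O2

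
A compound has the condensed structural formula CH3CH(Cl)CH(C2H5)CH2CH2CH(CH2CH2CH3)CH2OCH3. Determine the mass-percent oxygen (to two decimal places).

Element totals:
  C: 13
  H: 27
  Cl: 1
  O: 1
Molecular formula: C13H27ClO.
Molar mass = 234.808 g/mol.
Mass from O: 1 × 15.999 = 15.999 g/mol.
%O = 15.999 / 234.808 × 100 = 6.81%.

6.81%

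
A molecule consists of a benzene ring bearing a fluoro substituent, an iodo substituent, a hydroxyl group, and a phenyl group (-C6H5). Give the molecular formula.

Atom tally by fragment:
  benzene ring core → C:6 H:6
  (− 4 ring H displaced by substituents)
  + F → F:1
  + I → I:1
  + OH → O:1 H:1
  + C6H5 → C:6 H:5
Element totals:
  C: 12
  H: 8
  F: 1
  I: 1
  O: 1

C12H8FIO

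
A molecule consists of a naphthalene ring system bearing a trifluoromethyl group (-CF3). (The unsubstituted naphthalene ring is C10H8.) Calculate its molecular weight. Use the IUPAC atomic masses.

Atom tally by fragment:
  naphthalene ring system core → C:10 H:8
  (− 1 ring H displaced by substituents)
  + CF3 → C:1 F:3
Element totals:
  C: 11
  H: 7
  F: 3
Molecular formula: C11H7F3.
  M = 11(12.011) + 7(1.008) + 3(18.998)
    = 132.121 + 7.056 + 56.994 = 196.171

196.17 g/mol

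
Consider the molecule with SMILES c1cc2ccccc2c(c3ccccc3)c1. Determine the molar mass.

Atom tally by fragment:
  naphthalene ring system core → C:10 H:8
  (− 1 ring H displaced by substituents)
  + C6H5 → C:6 H:5
Element totals:
  C: 16
  H: 12
Molecular formula: C16H12.
  M = 16(12.011) + 12(1.008)
    = 192.176 + 12.096 = 204.272

204.27 g/mol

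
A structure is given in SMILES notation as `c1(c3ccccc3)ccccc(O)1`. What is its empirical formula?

C12H10O

Atom tally by fragment:
  benzene ring core → C:6 H:6
  (− 2 ring H displaced by substituents)
  + C6H5 → C:6 H:5
  + OH → O:1 H:1
Element totals:
  C: 12
  H: 10
  O: 1
Molecular formula: C12H10O.
gcd of subscripts (12, 10, 1) = 1, so the empirical formula equals the molecular formula.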